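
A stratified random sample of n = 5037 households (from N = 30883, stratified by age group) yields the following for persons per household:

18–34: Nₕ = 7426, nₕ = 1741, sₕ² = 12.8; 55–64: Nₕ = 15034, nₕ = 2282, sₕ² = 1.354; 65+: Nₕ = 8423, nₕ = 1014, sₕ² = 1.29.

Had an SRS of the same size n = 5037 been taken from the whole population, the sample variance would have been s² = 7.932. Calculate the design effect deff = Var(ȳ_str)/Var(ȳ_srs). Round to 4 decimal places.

Var(ȳ_str) = Σ Wₕ²(1−fₕ)sₕ²/nₕ with Wₕ = Nₕ/30883:
  18–34: (7426/30883)²·(1−1741/7426)·12.8/1741 = 3.2543005 × 10^-4
  55–64: (15034/30883)²·(1−2282/15034)·1.354/2282 = 1.1926607 × 10^-4
  65+: (8423/30883)²·(1−1014/8423)·1.29/1014 = 8.3241364 × 10^-5
  → Var(ȳ_str) = 5.2793748 × 10^-4.
Var(ȳ_srs) = (1 − 5037/30883)·7.932/5037 = 0.0013179065.
deff = (5.2793748 × 10^-4) / 0.0013179065 = 0.4006.

0.4006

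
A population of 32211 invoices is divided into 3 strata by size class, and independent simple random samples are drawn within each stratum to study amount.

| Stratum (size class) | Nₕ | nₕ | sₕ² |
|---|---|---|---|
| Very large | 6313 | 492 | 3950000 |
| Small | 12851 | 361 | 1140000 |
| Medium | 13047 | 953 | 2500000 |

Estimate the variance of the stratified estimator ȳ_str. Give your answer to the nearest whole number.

Var(ȳ_str) = Σₕ Wₕ²(1 − fₕ)sₕ²/nₕ with Wₕ = Nₕ/N, N = 32211.
Very large: Wₕ = 0.19598895; term = 0.19598895²·(1 − 0.07793442)·3950000/492 = 284.35244.
Small: Wₕ = 0.39896309; term = 0.39896309²·(1 − 0.02809120)·1140000/361 = 488.52703.
Medium: Wₕ = 0.40504796; term = 0.40504796²·(1 − 0.07304361)·2500000/953 = 398.95078.
Sum = 1171.8303.

1172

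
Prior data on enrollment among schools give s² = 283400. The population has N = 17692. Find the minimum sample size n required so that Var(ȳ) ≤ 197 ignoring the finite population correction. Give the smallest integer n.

Without fpc, n₀ = s²/D = 283400/197 = 1438.5787.
Rounding up, n = 1439.

1439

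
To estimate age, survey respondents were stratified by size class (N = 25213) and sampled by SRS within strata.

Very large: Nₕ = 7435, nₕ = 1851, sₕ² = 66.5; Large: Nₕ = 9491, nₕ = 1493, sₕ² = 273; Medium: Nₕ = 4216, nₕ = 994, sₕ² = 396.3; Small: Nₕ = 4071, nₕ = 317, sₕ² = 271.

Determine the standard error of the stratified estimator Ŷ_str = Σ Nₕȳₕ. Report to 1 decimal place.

Var(Ŷ_str) = Σₕ Nₕ²(1 − fₕ)sₕ²/nₕ.
Very large: 7435²·(1 − 1851/7435)·66.5/1851 = 1.491563 × 10^6.
Large: 9491²·(1 − 1493/9491)·273/1493 = 1.3880216 × 10^7.
Medium: 4216²·(1 − 994/4216)·396.3/994 = 5.4158151 × 10^6.
Small: 4071²·(1 − 317/4071)·271/317 = 1.3064879 × 10^7.
Sum = 3.3852473 × 10^7.
SE = √(3.3852473 × 10^7) = 5818.3.

5818.3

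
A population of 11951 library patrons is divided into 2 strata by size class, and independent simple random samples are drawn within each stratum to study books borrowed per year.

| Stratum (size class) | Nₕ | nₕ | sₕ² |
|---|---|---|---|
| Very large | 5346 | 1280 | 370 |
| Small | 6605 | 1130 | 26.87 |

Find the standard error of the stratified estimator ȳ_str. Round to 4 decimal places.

Var(ȳ_str) = Σₕ Wₕ²(1 − fₕ)sₕ²/nₕ with Wₕ = Nₕ/N, N = 11951.
Very large: Wₕ = 0.44732658; term = 0.44732658²·(1 − 0.23943135)·370/1280 = 0.043992596.
Small: Wₕ = 0.55267342; term = 0.55267342²·(1 − 0.17108251)·26.87/1130 = 0.0060205709.
Sum = 0.050013167.
SE = √(0.050013167) = 0.2236.

0.2236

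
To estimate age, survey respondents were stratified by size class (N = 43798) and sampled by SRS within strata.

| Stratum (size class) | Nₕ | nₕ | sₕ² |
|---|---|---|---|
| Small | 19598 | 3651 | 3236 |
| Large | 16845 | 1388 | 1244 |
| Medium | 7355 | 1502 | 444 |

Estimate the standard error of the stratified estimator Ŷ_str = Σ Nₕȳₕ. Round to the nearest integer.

22871

Var(Ŷ_str) = Σₕ Nₕ²(1 − fₕ)sₕ²/nₕ.
Small: 19598²·(1 − 3651/19598)·3236/3651 = 2.7700488 × 10^8.
Large: 16845²·(1 − 1388/16845)·1244/1388 = 2.3336039 × 10^8.
Medium: 7355²·(1 − 1502/7355)·444/1502 = 1.2725482 × 10^7.
Sum = 5.2309075 × 10^8.
SE = √(5.2309075 × 10^8) = 22871.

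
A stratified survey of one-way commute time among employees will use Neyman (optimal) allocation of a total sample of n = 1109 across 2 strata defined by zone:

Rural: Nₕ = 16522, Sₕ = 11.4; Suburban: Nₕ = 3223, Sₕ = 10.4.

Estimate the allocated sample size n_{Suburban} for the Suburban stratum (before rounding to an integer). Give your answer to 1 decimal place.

Neyman allocation: nₕ = n·NₕSₕ / Σⱼ NⱼSⱼ.
Σ NⱼSⱼ = 16522·11.4 + 3223·10.4 = 221870.
n_{Suburban} = 1109·3223·10.4 / 221870 = 167.5.

167.5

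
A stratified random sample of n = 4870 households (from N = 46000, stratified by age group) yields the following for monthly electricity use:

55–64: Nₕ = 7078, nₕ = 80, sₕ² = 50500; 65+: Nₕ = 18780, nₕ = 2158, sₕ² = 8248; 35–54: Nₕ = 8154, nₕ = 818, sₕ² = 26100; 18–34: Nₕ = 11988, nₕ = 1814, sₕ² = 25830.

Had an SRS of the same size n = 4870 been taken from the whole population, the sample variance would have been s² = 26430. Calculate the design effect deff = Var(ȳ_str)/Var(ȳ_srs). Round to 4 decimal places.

Var(ȳ_str) = Σ Wₕ²(1−fₕ)sₕ²/nₕ with Wₕ = Nₕ/46000:
  55–64: (7078/46000)²·(1−80/7078)·50500/80 = 14.776454
  65+: (18780/46000)²·(1−2158/18780)·8248/2158 = 0.56384588
  35–54: (8154/46000)²·(1−818/8154)·26100/818 = 0.90198968
  18–34: (11988/46000)²·(1−1814/11988)·25830/1814 = 0.82074818
  → Var(ȳ_str) = 17.063038.
Var(ȳ_srs) = (1 − 4870/46000)·26430/4870 = 4.8525395.
deff = 17.063038 / 4.8525395 = 3.5163.

3.5163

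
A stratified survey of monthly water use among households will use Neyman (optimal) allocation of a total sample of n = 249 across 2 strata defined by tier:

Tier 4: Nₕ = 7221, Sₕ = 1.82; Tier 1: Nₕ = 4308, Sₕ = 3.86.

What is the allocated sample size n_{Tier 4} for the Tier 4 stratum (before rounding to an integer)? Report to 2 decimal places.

109.92

Neyman allocation: nₕ = n·NₕSₕ / Σⱼ NⱼSⱼ.
Σ NⱼSⱼ = 7221·1.82 + 4308·3.86 = 29771.1.
n_{Tier 4} = 249·7221·1.82 / 29771.1 = 109.92.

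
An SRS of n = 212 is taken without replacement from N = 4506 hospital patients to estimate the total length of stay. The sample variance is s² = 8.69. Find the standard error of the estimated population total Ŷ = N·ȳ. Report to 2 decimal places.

890.57

Var(Ŷ) = N²·Var(ȳ) = N²·(1 − n/N)·s²/n.
f = 212/4506 = 0.04704838; Var(ȳ) = 0.95295162·8.69/212 = 0.039062026.
Var(Ŷ) = 4506² · 0.039062026 = 793116.78.
SE(Ŷ) = √(793116.78) = 890.57.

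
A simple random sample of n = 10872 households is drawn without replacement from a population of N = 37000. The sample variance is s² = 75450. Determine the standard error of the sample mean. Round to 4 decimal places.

Under SRS without replacement, Var(ȳ) = (1 − f)·s²/n with f = n/N = 10872/37000 = 0.29383784.
Var(ȳ) = (1 − 0.29383784)·75450/10872 = 0.70616216·6.9398455 = 4.9006563.
SE(ȳ) = √(4.9006563) = 2.2137.

2.2137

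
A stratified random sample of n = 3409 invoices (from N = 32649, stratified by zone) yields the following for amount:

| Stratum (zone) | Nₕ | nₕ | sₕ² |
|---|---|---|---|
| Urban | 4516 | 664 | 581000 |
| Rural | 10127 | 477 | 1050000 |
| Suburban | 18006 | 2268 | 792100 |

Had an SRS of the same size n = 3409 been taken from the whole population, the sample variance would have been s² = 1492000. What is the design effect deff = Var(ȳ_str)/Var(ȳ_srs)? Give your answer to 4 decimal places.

0.7882

Var(ȳ_str) = Σ Wₕ²(1−fₕ)sₕ²/nₕ with Wₕ = Nₕ/32649:
  Urban: (4516/32649)²·(1−664/4516)·581000/664 = 14.279352
  Rural: (10127/32649)²·(1−477/10127)·1050000/477 = 201.80842
  Suburban: (18006/32649)²·(1−2268/18006)·792100/2268 = 92.846168
  → Var(ȳ_str) = 308.93394.
Var(ȳ_srs) = (1 − 3409/32649)·1492000/3409 = 391.96682.
deff = 308.93394 / 391.96682 = 0.7882.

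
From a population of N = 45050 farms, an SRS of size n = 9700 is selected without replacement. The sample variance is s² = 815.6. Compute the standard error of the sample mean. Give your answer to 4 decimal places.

Under SRS without replacement, Var(ȳ) = (1 − f)·s²/n with f = n/N = 9700/45050 = 0.21531632.
Var(ȳ) = (1 − 0.21531632)·815.6/9700 = 0.78468368·0.084082474 = 0.065978146.
SE(ȳ) = √(0.065978146) = 0.2569.

0.2569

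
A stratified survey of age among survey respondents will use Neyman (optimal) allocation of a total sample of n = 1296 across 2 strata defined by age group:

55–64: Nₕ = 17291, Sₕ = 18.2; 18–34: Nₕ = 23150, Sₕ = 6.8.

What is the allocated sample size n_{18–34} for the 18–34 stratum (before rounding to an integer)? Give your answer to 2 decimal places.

Neyman allocation: nₕ = n·NₕSₕ / Σⱼ NⱼSⱼ.
Σ NⱼSⱼ = 17291·18.2 + 23150·6.8 = 472116.2.
n_{18–34} = 1296·23150·6.8 / 472116.2 = 432.13.

432.13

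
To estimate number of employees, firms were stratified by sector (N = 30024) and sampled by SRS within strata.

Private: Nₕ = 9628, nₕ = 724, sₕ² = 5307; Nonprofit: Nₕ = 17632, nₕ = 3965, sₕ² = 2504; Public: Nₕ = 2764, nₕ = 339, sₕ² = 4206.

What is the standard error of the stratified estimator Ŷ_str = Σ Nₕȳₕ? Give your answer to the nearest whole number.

Var(Ŷ_str) = Σₕ Nₕ²(1 − fₕ)sₕ²/nₕ.
Private: 9628²·(1 − 724/9628)·5307/724 = 6.283936 × 10^8.
Nonprofit: 17632²·(1 − 3965/17632)·2504/3965 = 1.5218292 × 10^8.
Public: 2764²·(1 − 339/2764)·4206/339 = 8.3160933 × 10^7.
Sum = 8.6373745 × 10^8.
SE = √(8.6373745 × 10^8) = 29389.

29389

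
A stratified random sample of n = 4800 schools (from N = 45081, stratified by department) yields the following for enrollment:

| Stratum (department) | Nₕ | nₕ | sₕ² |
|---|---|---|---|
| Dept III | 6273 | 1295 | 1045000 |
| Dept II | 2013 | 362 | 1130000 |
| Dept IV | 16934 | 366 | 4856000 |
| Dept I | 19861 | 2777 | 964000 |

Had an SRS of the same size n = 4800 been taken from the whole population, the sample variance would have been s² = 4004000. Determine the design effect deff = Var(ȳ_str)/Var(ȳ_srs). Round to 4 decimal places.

2.5587

Var(ȳ_str) = Σ Wₕ²(1−fₕ)sₕ²/nₕ with Wₕ = Nₕ/45081:
  Dept III: (6273/45081)²·(1−1295/6273)·1045000/1295 = 12.399084
  Dept II: (2013/45081)²·(1−362/2013)·1130000/362 = 5.1047401
  Dept IV: (16934/45081)²·(1−366/16934)·4856000/366 = 1831.6401
  Dept I: (19861/45081)²·(1−2777/19861)·964000/2777 = 57.956846
  → Var(ȳ_str) = 1907.1008.
Var(ȳ_srs) = (1 − 4800/45081)·4004000/4800 = 745.34876.
deff = 1907.1008 / 745.34876 = 2.5587.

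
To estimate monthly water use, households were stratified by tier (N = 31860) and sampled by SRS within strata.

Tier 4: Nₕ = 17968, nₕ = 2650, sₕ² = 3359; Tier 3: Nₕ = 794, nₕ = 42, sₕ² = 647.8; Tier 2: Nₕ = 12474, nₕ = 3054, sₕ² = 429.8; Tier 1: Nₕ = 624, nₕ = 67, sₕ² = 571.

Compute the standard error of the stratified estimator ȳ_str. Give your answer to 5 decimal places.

0.60990

Var(ȳ_str) = Σₕ Wₕ²(1 − fₕ)sₕ²/nₕ with Wₕ = Nₕ/N, N = 31860.
Tier 4: Wₕ = 0.56396736; term = 0.56396736²·(1 − 0.14748442)·3359/2650 = 0.34369593.
Tier 3: Wₕ = 0.02492153; term = 0.02492153²·(1 − 0.05289673)·647.8/42 = 0.0090727397.
Tier 2: Wₕ = 0.39152542; term = 0.39152542²·(1 − 0.24482924)·429.8/3054 = 0.016291553.
Tier 1: Wₕ = 0.01958569; term = 0.01958569²·(1 − 0.10737179)·571/67 = 0.002918163.
Sum = 0.37197839.
SE = √(0.37197839) = 0.60990.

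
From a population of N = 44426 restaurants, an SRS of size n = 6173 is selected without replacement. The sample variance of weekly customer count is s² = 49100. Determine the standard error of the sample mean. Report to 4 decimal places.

2.6170

Under SRS without replacement, Var(ȳ) = (1 − f)·s²/n with f = n/N = 6173/44426 = 0.13895016.
Var(ȳ) = (1 − 0.13895016)·49100/6173 = 0.86104984·7.9539932 = 6.8487845.
SE(ȳ) = √(6.8487845) = 2.6170.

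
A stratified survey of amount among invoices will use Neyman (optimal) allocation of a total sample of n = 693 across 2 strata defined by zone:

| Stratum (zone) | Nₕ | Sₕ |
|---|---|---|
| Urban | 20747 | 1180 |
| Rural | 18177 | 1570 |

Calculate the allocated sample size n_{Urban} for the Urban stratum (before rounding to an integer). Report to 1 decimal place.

Neyman allocation: nₕ = n·NₕSₕ / Σⱼ NⱼSⱼ.
Σ NⱼSⱼ = 20747·1180 + 18177·1570 = 5.301935 × 10^7.
n_{Urban} = 693·20747·1180 / (5.301935 × 10^7) = 320.0.

320.0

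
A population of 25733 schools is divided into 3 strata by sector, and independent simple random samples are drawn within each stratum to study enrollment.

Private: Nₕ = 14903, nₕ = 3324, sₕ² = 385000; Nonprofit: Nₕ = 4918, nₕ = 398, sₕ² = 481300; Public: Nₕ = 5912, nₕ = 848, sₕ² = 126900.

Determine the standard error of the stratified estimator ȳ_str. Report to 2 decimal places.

8.81

Var(ȳ_str) = Σₕ Wₕ²(1 − fₕ)sₕ²/nₕ with Wₕ = Nₕ/N, N = 25733.
Private: Wₕ = 0.57913963; term = 0.57913963²·(1 − 0.22304234)·385000/3324 = 30.183085.
Nonprofit: Wₕ = 0.19111647; term = 0.19111647²·(1 − 0.08092721)·481300/398 = 40.595595.
Public: Wₕ = 0.22974391; term = 0.22974391²·(1 − 0.14343708)·126900/848 = 6.7657049.
Sum = 77.544385.
SE = √(77.544385) = 8.81.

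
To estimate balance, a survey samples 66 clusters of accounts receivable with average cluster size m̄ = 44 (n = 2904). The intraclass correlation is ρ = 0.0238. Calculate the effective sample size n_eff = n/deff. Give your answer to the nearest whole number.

1435

deff = 1 + (44 − 1)·0.0238 = 1 + 1.0234 = 2.0234.
n_eff = 2904 / 2.0234 = 1435.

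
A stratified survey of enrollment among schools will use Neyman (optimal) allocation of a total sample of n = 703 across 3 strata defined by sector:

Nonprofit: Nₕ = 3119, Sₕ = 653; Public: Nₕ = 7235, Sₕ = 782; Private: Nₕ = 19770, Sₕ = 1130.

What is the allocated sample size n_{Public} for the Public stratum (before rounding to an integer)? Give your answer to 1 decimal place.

132.4

Neyman allocation: nₕ = n·NₕSₕ / Σⱼ NⱼSⱼ.
Σ NⱼSⱼ = 3119·653 + 7235·782 + 19770·1130 = 3.0034577 × 10^7.
n_{Public} = 703·7235·782 / (3.0034577 × 10^7) = 132.4.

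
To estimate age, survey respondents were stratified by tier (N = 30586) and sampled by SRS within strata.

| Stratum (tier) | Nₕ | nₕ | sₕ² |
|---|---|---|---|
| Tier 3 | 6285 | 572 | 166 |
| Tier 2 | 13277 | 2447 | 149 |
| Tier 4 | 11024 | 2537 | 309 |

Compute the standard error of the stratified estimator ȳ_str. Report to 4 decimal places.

0.1808

Var(ȳ_str) = Σₕ Wₕ²(1 − fₕ)sₕ²/nₕ with Wₕ = Nₕ/N, N = 30586.
Tier 3: Wₕ = 0.20548617; term = 0.20548617²·(1 − 0.09101034)·166/572 = 0.011138743.
Tier 2: Wₕ = 0.43408749; term = 0.43408749²·(1 − 0.18430368)·149/2447 = 0.009359127.
Tier 4: Wₕ = 0.36042634; term = 0.36042634²·(1 − 0.23013425)·309/2537 = 0.012181087.
Sum = 0.032678957.
SE = √(0.032678957) = 0.1808.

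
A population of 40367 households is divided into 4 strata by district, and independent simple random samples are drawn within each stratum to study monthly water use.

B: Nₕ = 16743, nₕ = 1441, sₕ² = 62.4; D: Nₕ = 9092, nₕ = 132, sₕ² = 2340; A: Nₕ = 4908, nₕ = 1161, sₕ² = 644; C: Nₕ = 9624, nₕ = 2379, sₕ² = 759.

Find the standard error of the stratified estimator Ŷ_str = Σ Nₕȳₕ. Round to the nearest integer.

Var(Ŷ_str) = Σₕ Nₕ²(1 − fₕ)sₕ²/nₕ.
B: 16743²·(1 − 1441/16743)·62.4/1441 = 1.1094356 × 10^7.
D: 9092²·(1 − 132/9092)·2340/132 = 1.4441402 × 10^9.
A: 4908²·(1 − 1161/4908)·644/1161 = 1.020098 × 10^7.
C: 9624²·(1 − 2379/9624)·759/2379 = 2.2245457 × 10^7.
Sum = 1.487681 × 10^9.
SE = √(1.487681 × 10^9) = 38570.

38570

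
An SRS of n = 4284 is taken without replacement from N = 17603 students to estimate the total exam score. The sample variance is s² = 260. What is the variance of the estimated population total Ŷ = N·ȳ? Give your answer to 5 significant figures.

1.4229 × 10^7

Var(Ŷ) = N²·Var(ȳ) = N²·(1 − n/N)·s²/n.
f = 4284/17603 = 0.24336761; Var(ȳ) = 0.75663239·260/4284 = 0.045920733.
Var(Ŷ) = 17603² · 0.045920733 = 1.4229256 × 10^7.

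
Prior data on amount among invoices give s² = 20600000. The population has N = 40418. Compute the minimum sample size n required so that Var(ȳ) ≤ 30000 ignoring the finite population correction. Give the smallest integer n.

687

Without fpc, n₀ = s²/D = 20600000/30000 = 686.6667.
Rounding up, n = 687.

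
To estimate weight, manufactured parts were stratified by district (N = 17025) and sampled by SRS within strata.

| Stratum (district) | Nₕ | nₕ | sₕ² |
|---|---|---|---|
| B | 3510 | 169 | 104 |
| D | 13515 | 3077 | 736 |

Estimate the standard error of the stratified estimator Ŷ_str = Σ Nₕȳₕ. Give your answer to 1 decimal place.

Var(Ŷ_str) = Σₕ Nₕ²(1 − fₕ)sₕ²/nₕ.
B: 3510²·(1 − 169/3510)·104/169 = 7.21656 × 10^6.
D: 13515²·(1 − 3077/13515)·736/3077 = 3.3742998 × 10^7.
Sum = 4.0959558 × 10^7.
SE = √(4.0959558 × 10^7) = 6400.0.

6400.0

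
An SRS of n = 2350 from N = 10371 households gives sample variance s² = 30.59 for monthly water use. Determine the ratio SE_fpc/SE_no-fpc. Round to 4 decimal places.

0.8794

f = n/N = 2350/10371 = 0.22659339.
SE_no-fpc = √(s²/n) = 0.11409216; SE_fpc = √((1−f)s²/n) = 0.10033669.
Ratio = √(1−f) = 0.87943540.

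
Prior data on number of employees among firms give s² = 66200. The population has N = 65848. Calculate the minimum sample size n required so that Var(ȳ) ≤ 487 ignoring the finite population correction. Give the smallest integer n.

Without fpc, n₀ = s²/D = 66200/487 = 135.9343.
Rounding up, n = 136.

136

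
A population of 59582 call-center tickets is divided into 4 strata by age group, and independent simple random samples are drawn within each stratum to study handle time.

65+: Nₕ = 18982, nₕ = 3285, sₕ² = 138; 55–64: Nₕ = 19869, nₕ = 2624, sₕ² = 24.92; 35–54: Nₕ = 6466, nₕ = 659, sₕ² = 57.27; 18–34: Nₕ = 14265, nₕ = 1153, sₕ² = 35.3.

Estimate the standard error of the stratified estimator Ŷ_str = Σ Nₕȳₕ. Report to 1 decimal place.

4976.0

Var(Ŷ_str) = Σₕ Nₕ²(1 − fₕ)sₕ²/nₕ.
65+: 18982²·(1 − 3285/18982)·138/3285 = 1.251706 × 10^7.
55–64: 19869²·(1 − 2624/19869)·24.92/2624 = 3.254044 × 10^6.
35–54: 6466²·(1 − 659/6466)·57.27/659 = 3.2630918 × 10^6.
18–34: 14265²·(1 − 1153/14265)·35.3/1153 = 5.7264585 × 10^6.
Sum = 2.4760654 × 10^7.
SE = √(2.4760654 × 10^7) = 4976.0.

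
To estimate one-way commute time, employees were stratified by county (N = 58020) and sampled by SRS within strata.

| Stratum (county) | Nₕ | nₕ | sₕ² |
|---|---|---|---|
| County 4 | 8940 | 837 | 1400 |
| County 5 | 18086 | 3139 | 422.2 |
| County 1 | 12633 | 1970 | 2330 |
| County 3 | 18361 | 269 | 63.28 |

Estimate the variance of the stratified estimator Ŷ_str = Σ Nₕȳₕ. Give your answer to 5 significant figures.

3.9499 × 10^8

Var(Ŷ_str) = Σₕ Nₕ²(1 − fₕ)sₕ²/nₕ.
County 4: 8940²·(1 − 837/8940)·1400/837 = 1.2116744 × 10^8.
County 5: 18086²·(1 − 3139/18086)·422.2/3139 = 3.6359966 × 10^7.
County 1: 12633²·(1 − 1970/12633)·2330/1970 = 1.5932195 × 10^8.
County 3: 18361²·(1 − 269/18361)·63.28/269 = 7.8144263 × 10^7.
Sum = 3.9499362 × 10^8.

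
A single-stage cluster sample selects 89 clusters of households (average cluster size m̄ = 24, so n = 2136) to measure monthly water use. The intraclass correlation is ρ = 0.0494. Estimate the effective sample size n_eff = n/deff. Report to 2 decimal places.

999.91

deff = 1 + (24 − 1)·0.0494 = 1 + 1.1362 = 2.1362.
n_eff = 2136 / 2.1362 = 999.91.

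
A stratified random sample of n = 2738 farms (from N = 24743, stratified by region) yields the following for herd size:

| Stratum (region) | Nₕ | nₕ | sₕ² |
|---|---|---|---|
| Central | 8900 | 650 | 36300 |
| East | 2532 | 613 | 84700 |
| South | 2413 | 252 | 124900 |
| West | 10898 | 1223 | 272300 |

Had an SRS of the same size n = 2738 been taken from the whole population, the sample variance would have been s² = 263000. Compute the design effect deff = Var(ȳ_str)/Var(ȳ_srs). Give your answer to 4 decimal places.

0.5895

Var(ȳ_str) = Σ Wₕ²(1−fₕ)sₕ²/nₕ with Wₕ = Nₕ/24743:
  Central: (8900/24743)²·(1−650/8900)·36300/650 = 6.6978052
  East: (2532/24743)²·(1−613/2532)·84700/613 = 1.0966219
  South: (2413/24743)²·(1−252/2413)·124900/252 = 4.2215241
  West: (10898/24743)²·(1−1223/10898)·272300/1223 = 38.345486
  → Var(ȳ_str) = 50.361437.
Var(ȳ_srs) = (1 − 2738/24743)·263000/2738 = 85.426246.
deff = 50.361437 / 85.426246 = 0.5895.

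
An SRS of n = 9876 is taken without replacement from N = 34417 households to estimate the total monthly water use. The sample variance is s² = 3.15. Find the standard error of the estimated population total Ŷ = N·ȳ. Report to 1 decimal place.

519.0

Var(Ŷ) = N²·Var(ȳ) = N²·(1 − n/N)·s²/n.
f = 9876/34417 = 0.28695122; Var(ȳ) = 0.71304878·3.15/9876 = 2.2743051 × 10^-4.
Var(Ŷ) = 34417² · (2.2743051 × 10^-4) = 269398.24.
SE(Ŷ) = √(269398.24) = 519.0.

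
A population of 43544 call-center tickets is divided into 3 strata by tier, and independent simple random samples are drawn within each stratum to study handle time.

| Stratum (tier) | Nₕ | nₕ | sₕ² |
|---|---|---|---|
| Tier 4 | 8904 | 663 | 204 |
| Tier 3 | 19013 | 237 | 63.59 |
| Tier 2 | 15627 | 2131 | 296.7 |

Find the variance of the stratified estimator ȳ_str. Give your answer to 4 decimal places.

Var(ȳ_str) = Σₕ Wₕ²(1 − fₕ)sₕ²/nₕ with Wₕ = Nₕ/N, N = 43544.
Tier 4: Wₕ = 0.20448282; term = 0.20448282²·(1 − 0.07446092)·204/663 = 0.011907623.
Tier 3: Wₕ = 0.43663880; term = 0.43663880²·(1 − 0.01246516)·63.59/237 = 0.050517001.
Tier 2: Wₕ = 0.35887838; term = 0.35887838²·(1 − 0.13636655)·296.7/2131 = 0.015486673.
Sum = 0.077911297.

0.0779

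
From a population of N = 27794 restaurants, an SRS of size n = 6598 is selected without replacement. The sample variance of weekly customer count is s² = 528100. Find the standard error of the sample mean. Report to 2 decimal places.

7.81

Under SRS without replacement, Var(ȳ) = (1 − f)·s²/n with f = n/N = 6598/27794 = 0.23738936.
Var(ȳ) = (1 − 0.23738936)·528100/6598 = 0.76261064·80.039406 = 61.038902.
SE(ȳ) = √(61.038902) = 7.81.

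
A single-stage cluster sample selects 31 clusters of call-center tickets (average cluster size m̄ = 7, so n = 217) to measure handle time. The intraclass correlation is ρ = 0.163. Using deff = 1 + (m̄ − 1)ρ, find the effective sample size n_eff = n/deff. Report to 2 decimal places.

deff = 1 + (7 − 1)·0.163 = 1 + 0.978 = 1.978.
n_eff = 217 / 1.978 = 109.71.

109.71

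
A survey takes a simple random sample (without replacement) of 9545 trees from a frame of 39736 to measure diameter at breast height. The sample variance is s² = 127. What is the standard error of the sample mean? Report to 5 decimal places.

Under SRS without replacement, Var(ȳ) = (1 − f)·s²/n with f = n/N = 9545/39736 = 0.24021039.
Var(ȳ) = (1 − 0.24021039)·127/9545 = 0.75978961·0.013305395 = 0.010109301.
SE(ȳ) = √(0.010109301) = 0.10055.

0.10055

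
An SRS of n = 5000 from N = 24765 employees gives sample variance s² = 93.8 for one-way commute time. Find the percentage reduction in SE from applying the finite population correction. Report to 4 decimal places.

10.6634

f = n/N = 5000/24765 = 0.20189784.
SE_no-fpc = √(s²/n) = 0.13696715; SE_fpc = √((1−f)s²/n) = 0.12236174.
Ratio = √(1−f) = 0.89336564. Reduction = 100·(1 − 0.89336564) = 10.6634%.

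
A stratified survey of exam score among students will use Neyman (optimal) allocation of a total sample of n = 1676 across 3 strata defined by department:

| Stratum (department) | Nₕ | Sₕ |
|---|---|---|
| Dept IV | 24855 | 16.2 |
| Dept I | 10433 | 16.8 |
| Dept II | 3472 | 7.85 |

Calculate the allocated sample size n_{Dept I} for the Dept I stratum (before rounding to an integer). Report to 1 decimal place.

Neyman allocation: nₕ = n·NₕSₕ / Σⱼ NⱼSⱼ.
Σ NⱼSⱼ = 24855·16.2 + 10433·16.8 + 3472·7.85 = 605180.6.
n_{Dept I} = 1676·10433·16.8 / 605180.6 = 485.4.

485.4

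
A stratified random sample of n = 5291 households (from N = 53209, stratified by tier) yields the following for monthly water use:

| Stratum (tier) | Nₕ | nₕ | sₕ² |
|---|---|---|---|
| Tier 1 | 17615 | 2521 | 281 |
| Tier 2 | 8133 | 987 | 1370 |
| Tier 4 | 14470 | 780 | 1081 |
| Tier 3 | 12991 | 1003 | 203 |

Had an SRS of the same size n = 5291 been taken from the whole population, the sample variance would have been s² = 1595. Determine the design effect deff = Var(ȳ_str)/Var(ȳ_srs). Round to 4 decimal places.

Var(ȳ_str) = Σ Wₕ²(1−fₕ)sₕ²/nₕ with Wₕ = Nₕ/53209:
  Tier 1: (17615/53209)²·(1−2521/17615)·281/2521 = 0.010467676
  Tier 2: (8133/53209)²·(1−987/8133)·1370/987 = 0.028493579
  Tier 4: (14470/53209)²·(1−780/14470)·1081/780 = 0.096968991
  Tier 3: (12991/53209)²·(1−1003/12991)·203/1003 = 0.011133052
  → Var(ȳ_str) = 0.1470633.
Var(ȳ_srs) = (1 − 5291/53209)·1595/5291 = 0.27147917.
deff = 0.1470633 / 0.27147917 = 0.5417.

0.5417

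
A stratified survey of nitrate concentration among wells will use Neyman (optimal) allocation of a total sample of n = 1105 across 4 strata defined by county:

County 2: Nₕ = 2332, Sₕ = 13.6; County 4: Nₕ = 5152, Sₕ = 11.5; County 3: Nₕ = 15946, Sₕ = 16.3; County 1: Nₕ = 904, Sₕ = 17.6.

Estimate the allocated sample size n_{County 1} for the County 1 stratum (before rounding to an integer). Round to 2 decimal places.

47.93

Neyman allocation: nₕ = n·NₕSₕ / Σⱼ NⱼSⱼ.
Σ NⱼSⱼ = 2332·13.6 + 5152·11.5 + 15946·16.3 + 904·17.6 = 366793.4.
n_{County 1} = 1105·904·17.6 / 366793.4 = 47.93.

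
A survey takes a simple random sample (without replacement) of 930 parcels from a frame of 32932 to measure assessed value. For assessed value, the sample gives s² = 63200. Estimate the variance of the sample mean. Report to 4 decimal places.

Under SRS without replacement, Var(ȳ) = (1 − f)·s²/n with f = n/N = 930/32932 = 0.02824001.
Var(ȳ) = (1 − 0.02824001)·63200/930 = 0.97175999·67.956989 = 66.037883.

66.0379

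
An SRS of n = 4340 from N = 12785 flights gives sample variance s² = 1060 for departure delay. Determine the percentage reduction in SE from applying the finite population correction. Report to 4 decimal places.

f = n/N = 4340/12785 = 0.33946031.
SE_no-fpc = √(s²/n) = 0.49420606; SE_fpc = √((1−f)s²/n) = 0.40165902.
Ratio = √(1−f) = 0.81273593. Reduction = 100·(1 − 0.81273593) = 18.7264%.

18.7264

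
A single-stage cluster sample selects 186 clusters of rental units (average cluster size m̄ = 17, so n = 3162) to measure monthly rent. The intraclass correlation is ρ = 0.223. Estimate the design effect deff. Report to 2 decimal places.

4.57

deff = 1 + (17 − 1)·0.223 = 1 + 3.568 = 4.568.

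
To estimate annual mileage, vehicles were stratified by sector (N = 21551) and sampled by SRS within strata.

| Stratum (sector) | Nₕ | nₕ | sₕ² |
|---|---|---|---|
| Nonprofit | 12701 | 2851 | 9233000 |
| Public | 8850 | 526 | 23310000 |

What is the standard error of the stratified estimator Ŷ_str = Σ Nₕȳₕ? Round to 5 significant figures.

Var(Ŷ_str) = Σₕ Nₕ²(1 − fₕ)sₕ²/nₕ.
Nonprofit: 12701²·(1 − 2851/12701)·9233000/2851 = 4.0515366 × 10^11.
Public: 8850²·(1 − 526/8850)·23310000/526 = 3.2646142 × 10^12.
Sum = 3.6697679 × 10^12.
SE = √(3.6697679 × 10^12) = 1.9157 × 10^6.

1.9157 × 10^6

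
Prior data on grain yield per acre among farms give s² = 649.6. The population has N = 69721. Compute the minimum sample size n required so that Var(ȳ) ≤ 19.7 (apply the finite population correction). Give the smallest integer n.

33

Without fpc, n₀ = s²/D = 649.6/19.7 = 32.9746.
With fpc, (1 − n/N)·s²/n ≤ D requires n ≥ n₀/(1 + n₀/N) = 32.9746/(1 + 32.9746/69721) = 32.9590.
Rounding up, n = 33.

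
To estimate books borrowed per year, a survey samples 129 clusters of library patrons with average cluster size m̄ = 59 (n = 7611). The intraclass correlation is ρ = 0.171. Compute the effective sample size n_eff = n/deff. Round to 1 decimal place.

deff = 1 + (59 − 1)·0.171 = 1 + 9.918 = 10.918.
n_eff = 7611 / 10.918 = 697.1.

697.1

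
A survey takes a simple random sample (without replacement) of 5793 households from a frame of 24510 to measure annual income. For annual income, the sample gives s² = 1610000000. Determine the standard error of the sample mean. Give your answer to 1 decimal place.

460.7

Under SRS without replacement, Var(ȳ) = (1 − f)·s²/n with f = n/N = 5793/24510 = 0.23635251.
Var(ȳ) = (1 − 0.23635251)·1610000000/5793 = 0.76364749·277921.63 = 212234.16.
SE(ȳ) = √(212234.16) = 460.7.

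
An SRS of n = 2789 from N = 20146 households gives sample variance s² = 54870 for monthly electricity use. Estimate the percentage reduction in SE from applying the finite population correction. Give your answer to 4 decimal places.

7.1797

f = n/N = 2789/20146 = 0.13843939.
SE_no-fpc = √(s²/n) = 4.4355065; SE_fpc = √((1−f)s²/n) = 4.11705.
Ratio = √(1−f) = 0.92820289. Reduction = 100·(1 − 0.92820289) = 7.1797%.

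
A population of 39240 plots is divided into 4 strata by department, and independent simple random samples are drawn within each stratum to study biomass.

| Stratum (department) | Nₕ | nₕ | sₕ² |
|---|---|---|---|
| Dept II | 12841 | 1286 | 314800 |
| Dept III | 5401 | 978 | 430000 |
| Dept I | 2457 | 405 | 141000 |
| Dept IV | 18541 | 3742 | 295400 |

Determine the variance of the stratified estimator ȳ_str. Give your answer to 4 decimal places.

45.6173

Var(ȳ_str) = Σₕ Wₕ²(1 − fₕ)sₕ²/nₕ with Wₕ = Nₕ/N, N = 39240.
Dept II: Wₕ = 0.32724261; term = 0.32724261²·(1 − 0.10014796)·314800/1286 = 23.58873.
Dept III: Wₕ = 0.13764016; term = 0.13764016²·(1 − 0.18107758)·430000/978 = 6.8212304.
Dept I: Wₕ = 0.06261468; term = 0.06261468²·(1 − 0.16483516)·141000/405 = 1.1399574.
Dept IV: Wₕ = 0.47250255; term = 0.47250255²·(1 − 0.20182299)·295400/3742 = 14.067413.
Sum = 45.617331.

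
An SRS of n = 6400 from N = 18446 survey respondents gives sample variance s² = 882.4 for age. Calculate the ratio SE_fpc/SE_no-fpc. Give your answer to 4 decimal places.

f = n/N = 6400/18446 = 0.34695869.
SE_no-fpc = √(s²/n) = 0.37131523; SE_fpc = √((1−f)s²/n) = 0.30006344.
Ratio = √(1−f) = 0.80810971.

0.8081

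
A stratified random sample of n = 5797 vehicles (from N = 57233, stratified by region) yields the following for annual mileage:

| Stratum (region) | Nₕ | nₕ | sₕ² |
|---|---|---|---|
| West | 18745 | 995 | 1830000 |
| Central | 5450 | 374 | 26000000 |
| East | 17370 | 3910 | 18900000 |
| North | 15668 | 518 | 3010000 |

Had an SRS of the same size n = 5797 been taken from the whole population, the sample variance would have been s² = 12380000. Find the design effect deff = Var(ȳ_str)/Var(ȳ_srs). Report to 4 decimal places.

0.8024

Var(ȳ_str) = Σ Wₕ²(1−fₕ)sₕ²/nₕ with Wₕ = Nₕ/57233:
  West: (18745/57233)²·(1−995/18745)·1830000/995 = 186.81803
  Central: (5450/57233)²·(1−374/5450)·26000000/374 = 587.11995
  East: (17370/57233)²·(1−3910/17370)·18900000/3910 = 345.01415
  North: (15668/57233)²·(1−518/15668)·3010000/518 = 421.08513
  → Var(ȳ_str) = 1540.0373.
Var(ȳ_srs) = (1 − 5797/57233)·12380000/5797 = 1919.2786.
deff = 1540.0373 / 1919.2786 = 0.8024.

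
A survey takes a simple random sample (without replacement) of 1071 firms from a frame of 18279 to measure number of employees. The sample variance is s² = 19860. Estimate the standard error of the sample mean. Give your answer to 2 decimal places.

4.18

Under SRS without replacement, Var(ȳ) = (1 − f)·s²/n with f = n/N = 1071/18279 = 0.05859183.
Var(ȳ) = (1 − 0.05859183)·19860/1071 = 0.94140817·18.543417 = 17.456925.
SE(ȳ) = √(17.456925) = 4.18.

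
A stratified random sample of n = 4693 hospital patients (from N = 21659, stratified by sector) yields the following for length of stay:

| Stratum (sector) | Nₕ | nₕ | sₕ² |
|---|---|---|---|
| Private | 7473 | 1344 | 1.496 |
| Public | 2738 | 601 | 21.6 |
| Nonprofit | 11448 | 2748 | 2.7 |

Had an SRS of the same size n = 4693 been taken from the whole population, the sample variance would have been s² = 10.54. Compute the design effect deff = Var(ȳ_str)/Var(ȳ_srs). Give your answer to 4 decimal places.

0.4352

Var(ȳ_str) = Σ Wₕ²(1−fₕ)sₕ²/nₕ with Wₕ = Nₕ/21659:
  Private: (7473/21659)²·(1−1344/7473)·1.496/1344 = 1.0867762 × 10^-4
  Public: (2738/21659)²·(1−601/2738)·21.6/601 = 4.4827079 × 10^-4
  Nonprofit: (11448/21659)²·(1−2748/11448)·2.7/2748 = 2.0860231 × 10^-4
  → Var(ȳ_str) = 7.6555072 × 10^-4.
Var(ȳ_srs) = (1 − 4693/21659)·10.54/4693 = 0.0017592644.
deff = (7.6555072 × 10^-4) / 0.0017592644 = 0.4352.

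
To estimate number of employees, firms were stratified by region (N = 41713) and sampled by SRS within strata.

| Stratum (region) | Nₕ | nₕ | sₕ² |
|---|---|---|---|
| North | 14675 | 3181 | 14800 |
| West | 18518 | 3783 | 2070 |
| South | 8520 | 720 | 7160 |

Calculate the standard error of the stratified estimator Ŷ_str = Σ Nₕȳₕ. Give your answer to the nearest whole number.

39937

Var(Ŷ_str) = Σₕ Nₕ²(1 − fₕ)sₕ²/nₕ.
North: 14675²·(1 − 3181/14675)·14800/3181 = 7.8477896 × 10^8.
West: 18518²·(1 − 3783/18518)·2070/3783 = 1.4930633 × 10^8.
South: 8520²·(1 − 720/8520)·7160/720 = 6.60868 × 10^8.
Sum = 1.5949533 × 10^9.
SE = √(1.5949533 × 10^9) = 39937.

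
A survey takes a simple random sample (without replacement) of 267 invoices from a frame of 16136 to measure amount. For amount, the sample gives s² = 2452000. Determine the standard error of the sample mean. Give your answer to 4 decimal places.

95.0345

Under SRS without replacement, Var(ȳ) = (1 − f)·s²/n with f = n/N = 267/16136 = 0.01654685.
Var(ȳ) = (1 − 0.01654685)·2452000/267 = 0.98345315·9183.5206 = 9031.5622.
SE(ȳ) = √(9031.5622) = 95.0345.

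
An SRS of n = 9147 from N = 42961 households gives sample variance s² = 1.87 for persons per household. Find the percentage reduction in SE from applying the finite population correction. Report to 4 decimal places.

f = n/N = 9147/42961 = 0.21291404.
SE_no-fpc = √(s²/n) = 0.014298203; SE_fpc = √((1−f)s²/n) = 0.012685061.
Ratio = √(1−f) = 0.88717865. Reduction = 100·(1 − 0.88717865) = 11.2821%.

11.2821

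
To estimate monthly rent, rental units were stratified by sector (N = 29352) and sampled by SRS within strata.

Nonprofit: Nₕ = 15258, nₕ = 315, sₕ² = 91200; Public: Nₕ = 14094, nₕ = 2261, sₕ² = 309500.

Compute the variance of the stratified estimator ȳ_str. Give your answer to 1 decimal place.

Var(ȳ_str) = Σₕ Wₕ²(1 − fₕ)sₕ²/nₕ with Wₕ = Nₕ/N, N = 29352.
Nonprofit: Wₕ = 0.51982829; term = 0.51982829²·(1 − 0.02064491)·91200/315 = 76.620379.
Public: Wₕ = 0.48017171; term = 0.48017171²·(1 − 0.16042287)·309500/2261 = 26.498045.
Sum = 103.11842.

103.1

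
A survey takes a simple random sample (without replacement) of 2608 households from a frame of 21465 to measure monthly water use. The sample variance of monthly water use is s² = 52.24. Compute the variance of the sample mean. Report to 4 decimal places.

0.0176

Under SRS without replacement, Var(ȳ) = (1 − f)·s²/n with f = n/N = 2608/21465 = 0.12150012.
Var(ȳ) = (1 − 0.12150012)·52.24/2608 = 0.87849988·0.020030675 = 0.017596946.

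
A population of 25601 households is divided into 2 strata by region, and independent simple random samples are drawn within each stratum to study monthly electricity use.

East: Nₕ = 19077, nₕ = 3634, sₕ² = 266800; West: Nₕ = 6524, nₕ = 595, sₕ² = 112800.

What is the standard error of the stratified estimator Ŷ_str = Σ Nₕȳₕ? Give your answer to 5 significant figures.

170180

Var(Ŷ_str) = Σₕ Nₕ²(1 − fₕ)sₕ²/nₕ.
East: 19077²·(1 − 3634/19077)·266800/3634 = 2.1629309 × 10^10.
West: 6524²·(1 − 595/6524)·112800/595 = 7.3330988 × 10^9.
Sum = 2.8962408 × 10^10.
SE = √(2.8962408 × 10^10) = 170180.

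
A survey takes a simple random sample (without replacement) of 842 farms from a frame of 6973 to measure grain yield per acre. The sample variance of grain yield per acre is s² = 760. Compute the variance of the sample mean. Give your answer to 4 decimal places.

0.7936

Under SRS without replacement, Var(ȳ) = (1 − f)·s²/n with f = n/N = 842/6973 = 0.12075147.
Var(ȳ) = (1 − 0.12075147)·760/842 = 0.87924853·0.90261283 = 0.793621.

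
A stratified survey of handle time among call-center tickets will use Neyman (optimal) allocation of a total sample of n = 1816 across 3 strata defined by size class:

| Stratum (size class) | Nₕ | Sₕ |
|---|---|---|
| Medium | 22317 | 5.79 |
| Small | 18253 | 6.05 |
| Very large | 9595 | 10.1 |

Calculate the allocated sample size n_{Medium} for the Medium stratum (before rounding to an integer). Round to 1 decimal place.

Neyman allocation: nₕ = n·NₕSₕ / Σⱼ NⱼSⱼ.
Σ NⱼSⱼ = 22317·5.79 + 18253·6.05 + 9595·10.1 = 336555.58.
n_{Medium} = 1816·22317·5.79 / 336555.58 = 697.2.

697.2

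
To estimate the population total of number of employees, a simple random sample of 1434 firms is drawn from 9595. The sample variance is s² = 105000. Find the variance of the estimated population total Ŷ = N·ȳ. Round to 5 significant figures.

Var(Ŷ) = N²·Var(ȳ) = N²·(1 − n/N)·s²/n.
f = 1434/9595 = 0.14945284; Var(ȳ) = 0.85054716·105000/1434 = 62.278558.
Var(Ŷ) = 9595² · 62.278558 = 5.7336147 × 10^9.

5.7336 × 10^9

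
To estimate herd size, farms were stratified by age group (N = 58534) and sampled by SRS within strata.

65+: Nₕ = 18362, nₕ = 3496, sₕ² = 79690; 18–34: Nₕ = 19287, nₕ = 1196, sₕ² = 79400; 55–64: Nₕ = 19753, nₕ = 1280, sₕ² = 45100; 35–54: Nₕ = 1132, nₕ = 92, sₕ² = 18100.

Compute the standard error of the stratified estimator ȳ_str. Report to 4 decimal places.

Var(ȳ_str) = Σₕ Wₕ²(1 − fₕ)sₕ²/nₕ with Wₕ = Nₕ/N, N = 58534.
65+: Wₕ = 0.31369802; term = 0.31369802²·(1 − 0.19039320)·79690/3496 = 1.8160596.
18–34: Wₕ = 0.32950080; term = 0.32950080²·(1 − 0.06201068)·79400/1196 = 6.7608324.
55–64: Wₕ = 0.33746199; term = 0.33746199²·(1 − 0.06480028)·45100/1280 = 3.7524996.
35–54: Wₕ = 0.01933919; term = 0.01933919²·(1 − 0.08127208)·18100/92 = 0.067601154.
Sum = 12.396993.
SE = √(12.396993) = 3.5209.

3.5209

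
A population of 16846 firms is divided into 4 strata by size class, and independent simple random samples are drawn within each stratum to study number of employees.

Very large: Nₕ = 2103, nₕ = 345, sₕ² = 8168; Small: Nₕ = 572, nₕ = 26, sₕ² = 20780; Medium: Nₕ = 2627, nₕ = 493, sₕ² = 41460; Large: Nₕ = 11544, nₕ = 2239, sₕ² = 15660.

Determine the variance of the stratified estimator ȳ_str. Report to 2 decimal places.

Var(ȳ_str) = Σₕ Wₕ²(1 − fₕ)sₕ²/nₕ with Wₕ = Nₕ/N, N = 16846.
Very large: Wₕ = 0.12483676; term = 0.12483676²·(1 − 0.16405136)·8168/345 = 0.30843325.
Small: Wₕ = 0.03395465; term = 0.03395465²·(1 − 0.04545455)·20780/26 = 0.87956365.
Medium: Wₕ = 0.15594206; term = 0.15594206²·(1 − 0.18766654)·41460/493 = 1.6612817.
Large: Wₕ = 0.68526653; term = 0.68526653²·(1 − 0.19395357)·15660/2239 = 2.6473829.
Sum = 5.4966615.

5.50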